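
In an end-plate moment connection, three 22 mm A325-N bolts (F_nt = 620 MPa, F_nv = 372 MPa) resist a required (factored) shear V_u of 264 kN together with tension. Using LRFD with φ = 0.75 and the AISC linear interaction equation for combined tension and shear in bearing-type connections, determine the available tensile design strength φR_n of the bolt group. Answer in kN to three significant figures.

A_b = π·22²/4 = 380.1 mm²; f_rv = 264 × 1000 / (3 × 380.1) = 231.5 MPa.
F'_nt = 1.3 F_nt − (F_nt / φF_nv) f_rv = 1.3·620 − (620/(0.75·372))·231.5 = 291.6 MPa, capped at F_nt → F'_nt = 291.6 MPa.
R_n = F'_nt · A_b · n = 291.6 × 380.1 × 3 / 1000 = 332.5 kN.
Design strength φR_n = 0.75 × 332.5 = 249 kN.

249 kN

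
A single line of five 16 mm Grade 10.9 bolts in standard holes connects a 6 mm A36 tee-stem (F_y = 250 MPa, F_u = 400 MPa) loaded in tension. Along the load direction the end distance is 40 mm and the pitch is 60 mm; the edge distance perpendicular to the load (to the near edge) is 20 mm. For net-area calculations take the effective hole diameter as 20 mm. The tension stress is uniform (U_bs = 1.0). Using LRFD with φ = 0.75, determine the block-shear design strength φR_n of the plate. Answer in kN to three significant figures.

207 kN

Shear plane L_v = 40 + 4·60 = 280 mm; A_gv = 280 × 6 = 1680 mm².
A_nv = (280 − 4.5·20) × 6 = 1140 mm².
A_nt = (20 − 0.5·20) × 6 = 60 mm².
0.6 F_u A_nv = 273.6 kN; 0.6 F_y A_gv = 252 kN → shear yielding governs the shear term.
R_n = 252 + 1.0 × 400 × 60 / 1000 = 276 kN.
Design strength φR_n = 0.75 × 276 = 207 kN.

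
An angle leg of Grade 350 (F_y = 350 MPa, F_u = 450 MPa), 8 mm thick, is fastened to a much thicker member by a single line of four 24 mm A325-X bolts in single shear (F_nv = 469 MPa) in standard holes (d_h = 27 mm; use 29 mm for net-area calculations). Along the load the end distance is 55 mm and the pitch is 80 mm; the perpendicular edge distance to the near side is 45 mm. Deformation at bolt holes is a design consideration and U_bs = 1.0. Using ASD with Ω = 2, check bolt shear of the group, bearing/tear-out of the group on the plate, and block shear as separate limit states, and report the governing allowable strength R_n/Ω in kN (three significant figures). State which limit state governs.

Bolt shear: A_b = π·24²/4 = 452.4 mm²; R_n = 469 × 452.4 × 4 × 1 / 1000 = 848.7 kN → 848.7 / 2 = 424 kN.
Bearing: edge l_c = 41.5, r_n = 179.3 kN; interior l_c = 53, r_n = 207.4 kN; R_n = 179.3 + 3·207.4 = 801.4 kN → 401 kN.
Block shear: A_gv = 2360, A_nv = 1548, A_nt = 244 mm²; R_n = min(0.6F_uA_nv, 0.6F_yA_gv) + U_bs·F_u·A_nt = 527.8 kN → 264 kN.
Block shear governs: 264 kN.

264 kN (block shear governs)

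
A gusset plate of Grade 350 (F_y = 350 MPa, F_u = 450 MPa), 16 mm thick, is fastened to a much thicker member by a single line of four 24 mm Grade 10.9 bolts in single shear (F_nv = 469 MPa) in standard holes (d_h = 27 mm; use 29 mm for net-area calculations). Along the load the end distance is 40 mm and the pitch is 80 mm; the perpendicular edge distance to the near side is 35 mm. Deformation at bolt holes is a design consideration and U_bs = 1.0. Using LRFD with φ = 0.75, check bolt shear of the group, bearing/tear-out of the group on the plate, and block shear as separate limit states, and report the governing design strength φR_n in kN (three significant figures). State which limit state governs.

637 kN (bolt shear governs)

Bolt shear: A_b = π·24²/4 = 452.4 mm²; R_n = 469 × 452.4 × 4 × 1 / 1000 = 848.7 kN → 0.75 × 848.7 = 637 kN.
Bearing: edge l_c = 26.5, r_n = 229 kN; interior l_c = 53, r_n = 414.7 kN; R_n = 229 + 3·414.7 = 1473 kN → 1100 kN.
Block shear: A_gv = 4480, A_nv = 2856, A_nt = 328 mm²; R_n = min(0.6F_uA_nv, 0.6F_yA_gv) + U_bs·F_u·A_nt = 918.7 kN → 689 kN.
Bolt shear governs: 637 kN.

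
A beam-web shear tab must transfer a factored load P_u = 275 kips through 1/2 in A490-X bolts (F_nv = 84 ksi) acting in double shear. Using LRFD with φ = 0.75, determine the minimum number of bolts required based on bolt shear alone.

12 bolts

A_b = π·0.5²/4 = 0.1963 in².
Per-bolt design strength φR_n = 0.75 × 84 × 0.1963 × 2 = 24.74 kips.
n ≥ 275 / 24.74 = 11.12 → use 12 bolts.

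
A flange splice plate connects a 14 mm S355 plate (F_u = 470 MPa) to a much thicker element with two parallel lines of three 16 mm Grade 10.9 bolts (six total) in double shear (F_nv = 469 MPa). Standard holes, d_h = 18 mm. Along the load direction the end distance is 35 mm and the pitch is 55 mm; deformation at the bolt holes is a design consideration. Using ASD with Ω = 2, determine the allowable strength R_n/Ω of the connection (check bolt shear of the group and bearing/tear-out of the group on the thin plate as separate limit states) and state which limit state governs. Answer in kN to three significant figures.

566 kN (bolt shear governs)

Bolt shear: A_b = π·16²/4 = 201.1 mm²; R_n = 469 × 201.1 × 6 × 2 / 1000 = 1132 kN → 1132 / 2 = 566 kN.
Bearing (1.2 l_c t F_u ≤ 2.4 d t F_u): upper limit = 2.4·16·14·470 / 1000 = 252.7 kN.
  Edge l_c = 35 − 18/2 = 26 → r_n = 205.3 kN; interior l_c = 55 − 18 = 37 → r_n = 252.7 kN.
  R_n,bearing = 2·205.3 + 4·252.7 = 1421 kN → 1421 / 2 = 711 kN.
Bolt shear governs: 566 kN.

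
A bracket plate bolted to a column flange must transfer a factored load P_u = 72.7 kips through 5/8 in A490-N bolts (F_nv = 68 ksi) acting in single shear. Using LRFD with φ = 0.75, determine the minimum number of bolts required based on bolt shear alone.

5 bolts

A_b = π·0.625²/4 = 0.3068 in².
Per-bolt design strength φR_n = 0.75 × 68 × 0.3068 × 1 = 15.65 kips.
n ≥ 72.7 / 15.65 = 4.646 → use 5 bolts.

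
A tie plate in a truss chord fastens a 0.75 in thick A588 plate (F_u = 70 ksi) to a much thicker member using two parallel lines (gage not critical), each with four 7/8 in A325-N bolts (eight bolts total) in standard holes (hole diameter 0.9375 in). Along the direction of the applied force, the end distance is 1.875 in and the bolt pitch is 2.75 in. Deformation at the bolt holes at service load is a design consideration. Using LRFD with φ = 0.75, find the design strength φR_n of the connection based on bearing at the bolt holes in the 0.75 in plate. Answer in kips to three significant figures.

Per bolt r_n = 1.2 l_c t F_u ≤ 2.4 d t F_u; upper limit = 2.4 × 0.875 × 0.75 × 70 = 110.3 kips.
Edge bolt: l_c = 1.875 − 0.9375/2 = 1.406 in → 1.2 × 1.406 × 0.75 × 70 = 88.59 → r_n = 88.59 kips.
Interior bolts: l_c = 2.75 − 0.9375 = 1.812 in → 1.2 × 1.812 × 0.75 × 70 = 114.2 → r_n = 110.3 kips.
R_n = 2 × 88.59 + 6 × 110.3 = 838.7 kips.
Design strength φR_n = 0.75 × 838.7 = 629 kips.

629 kips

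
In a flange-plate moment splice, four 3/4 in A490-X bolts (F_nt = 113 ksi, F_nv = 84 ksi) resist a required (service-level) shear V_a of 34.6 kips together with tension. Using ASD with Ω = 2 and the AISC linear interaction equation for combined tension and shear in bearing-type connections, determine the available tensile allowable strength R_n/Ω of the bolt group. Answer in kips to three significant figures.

A_b = π·0.75²/4 = 0.4418 in²; f_rv = 34.6 / (4 × 0.4418) = 19.58 ksi.
F'_nt = 1.3 F_nt − (Ω F_nt / F_nv) f_rv = 1.3·113 − (2·113/84)·19.58 = 94.22 ksi, capped at F_nt → F'_nt = 94.22 ksi.
R_n = F'_nt · A_b · n = 94.22 × 0.4418 × 4 = 166.5 kips.
Allowable strength R_n/Ω = 166.5 / 2 = 83.3 kips.

83.3 kips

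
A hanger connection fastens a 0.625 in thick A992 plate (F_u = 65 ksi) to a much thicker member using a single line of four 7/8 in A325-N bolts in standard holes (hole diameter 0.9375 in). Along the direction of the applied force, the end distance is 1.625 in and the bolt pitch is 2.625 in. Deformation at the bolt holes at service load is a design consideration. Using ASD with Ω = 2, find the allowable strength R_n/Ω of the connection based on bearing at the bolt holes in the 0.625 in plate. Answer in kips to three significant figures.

Per bolt r_n = 1.2 l_c t F_u ≤ 2.4 d t F_u; upper limit = 2.4 × 0.875 × 0.625 × 65 = 85.31 kips.
Edge bolt: l_c = 1.625 − 0.9375/2 = 1.156 in → 1.2 × 1.156 × 0.625 × 65 = 56.37 → r_n = 56.37 kips.
Interior bolts: l_c = 2.625 − 0.9375 = 1.688 in → 1.2 × 1.688 × 0.625 × 65 = 82.27 → r_n = 82.27 kips.
R_n = 1 × 56.37 + 3 × 82.27 = 303.2 kips.
Allowable strength R_n/Ω = 303.2 / 2 = 152 kips.

152 kips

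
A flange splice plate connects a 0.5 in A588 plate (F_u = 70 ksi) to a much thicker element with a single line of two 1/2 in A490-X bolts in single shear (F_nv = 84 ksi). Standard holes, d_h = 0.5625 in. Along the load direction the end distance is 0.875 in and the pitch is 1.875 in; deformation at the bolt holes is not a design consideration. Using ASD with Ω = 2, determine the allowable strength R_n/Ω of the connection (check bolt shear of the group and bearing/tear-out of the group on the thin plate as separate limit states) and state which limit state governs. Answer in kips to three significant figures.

Bolt shear: A_b = π·0.5²/4 = 0.1963 in²; R_n = 84 × 0.1963 × 2 × 1 = 32.99 kips → 32.99 / 2 = 16.5 kips.
Bearing (1.5 l_c t F_u ≤ 3.0 d t F_u): upper limit = 3.0·0.5·0.5·70 = 52.5 kips.
  Edge l_c = 0.875 − 0.5625/2 = 0.5938 → r_n = 31.17 kips; interior l_c = 1.875 − 0.5625 = 1.312 → r_n = 52.5 kips.
  R_n,bearing = 1·31.17 + 1·52.5 = 83.67 kips → 83.67 / 2 = 41.8 kips.
Bolt shear governs: 16.5 kips.

16.5 kips (bolt shear governs)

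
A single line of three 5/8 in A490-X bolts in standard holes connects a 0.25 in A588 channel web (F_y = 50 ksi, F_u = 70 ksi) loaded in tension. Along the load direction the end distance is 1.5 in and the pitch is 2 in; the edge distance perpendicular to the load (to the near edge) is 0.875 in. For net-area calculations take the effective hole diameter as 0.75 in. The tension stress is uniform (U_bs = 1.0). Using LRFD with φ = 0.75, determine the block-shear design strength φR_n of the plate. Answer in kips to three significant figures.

Shear plane L_v = 1.5 + 2·2 = 5.5 in; A_gv = 5.5 × 0.25 = 1.375 in².
A_nv = (5.5 − 2.5·0.75) × 0.25 = 0.9062 in².
A_nt = (0.875 − 0.5·0.75) × 0.25 = 0.125 in².
0.6 F_u A_nv = 38.06 kips; 0.6 F_y A_gv = 41.25 kips → shear rupture governs the shear term.
R_n = 38.06 + 1.0 × 70 × 0.125 = 46.81 kips.
Design strength φR_n = 0.75 × 46.81 = 35.1 kips.

35.1 kips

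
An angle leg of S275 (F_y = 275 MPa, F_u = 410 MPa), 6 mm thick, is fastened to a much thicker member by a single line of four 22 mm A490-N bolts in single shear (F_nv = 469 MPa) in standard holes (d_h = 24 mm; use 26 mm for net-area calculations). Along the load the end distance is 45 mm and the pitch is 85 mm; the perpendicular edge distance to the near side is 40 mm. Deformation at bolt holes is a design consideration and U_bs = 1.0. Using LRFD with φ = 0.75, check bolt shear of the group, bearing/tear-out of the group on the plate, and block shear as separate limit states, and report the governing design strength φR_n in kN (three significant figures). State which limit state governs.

Bolt shear: A_b = π·22²/4 = 380.1 mm²; R_n = 469 × 380.1 × 4 × 1 / 1000 = 713.1 kN → 0.75 × 713.1 = 535 kN.
Bearing: edge l_c = 33, r_n = 97.42 kN; interior l_c = 61, r_n = 129.9 kN; R_n = 97.42 + 3·129.9 = 487.1 kN → 365 kN.
Block shear: A_gv = 1800, A_nv = 1254, A_nt = 162 mm²; R_n = min(0.6F_uA_nv, 0.6F_yA_gv) + U_bs·F_u·A_nt = 363.4 kN → 273 kN.
Block shear governs: 273 kN.

273 kN (block shear governs)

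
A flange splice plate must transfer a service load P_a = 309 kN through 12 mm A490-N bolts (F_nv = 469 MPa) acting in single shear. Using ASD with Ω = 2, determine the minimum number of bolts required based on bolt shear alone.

A_b = π·12²/4 = 113.1 mm².
Per-bolt allowable strength R_n/Ω = 469 × 113.1 × 1 / 1000 / 2 = 26.52 kN.
n ≥ 309 / 26.52 = 11.65 → use 12 bolts.

12 bolts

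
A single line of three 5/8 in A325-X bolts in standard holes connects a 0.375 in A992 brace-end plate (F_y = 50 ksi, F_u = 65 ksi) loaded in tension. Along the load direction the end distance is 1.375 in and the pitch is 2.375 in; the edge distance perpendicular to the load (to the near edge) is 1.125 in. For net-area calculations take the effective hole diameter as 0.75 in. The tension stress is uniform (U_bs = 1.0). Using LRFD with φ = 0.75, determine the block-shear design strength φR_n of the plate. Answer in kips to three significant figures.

Shear plane L_v = 1.375 + 2·2.375 = 6.125 in; A_gv = 6.125 × 0.375 = 2.297 in².
A_nv = (6.125 − 2.5·0.75) × 0.375 = 1.594 in².
A_nt = (1.125 − 0.5·0.75) × 0.375 = 0.2812 in².
0.6 F_u A_nv = 62.16 kips; 0.6 F_y A_gv = 68.91 kips → shear rupture governs the shear term.
R_n = 62.16 + 1.0 × 65 × 0.2812 = 80.44 kips.
Design strength φR_n = 0.75 × 80.44 = 60.3 kips.

60.3 kips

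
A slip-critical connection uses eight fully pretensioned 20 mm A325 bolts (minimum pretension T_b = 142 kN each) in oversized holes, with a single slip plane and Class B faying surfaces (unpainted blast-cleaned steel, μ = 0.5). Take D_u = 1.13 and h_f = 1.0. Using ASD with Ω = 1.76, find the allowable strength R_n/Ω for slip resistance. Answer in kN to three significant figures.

R_n = μ · D_u · h_f · T_b · n_s · n_b = 0.5 × 1.13 × 1.0 × 142 × 1 × 8 = 641.8 kN.
Allowable strength R_n/Ω = 641.8 / 1.76 = 365 kN.

365 kN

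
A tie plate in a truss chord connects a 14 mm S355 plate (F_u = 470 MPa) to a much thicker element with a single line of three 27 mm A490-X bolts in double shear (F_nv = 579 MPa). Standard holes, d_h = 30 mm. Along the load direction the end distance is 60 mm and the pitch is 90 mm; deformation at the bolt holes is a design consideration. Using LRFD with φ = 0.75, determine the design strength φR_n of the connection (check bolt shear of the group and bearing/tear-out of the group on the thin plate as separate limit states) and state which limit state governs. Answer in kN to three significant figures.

Bolt shear: A_b = π·27²/4 = 572.6 mm²; R_n = 579 × 572.6 × 3 × 2 / 1000 = 1989 kN → 0.75 × 1989 = 1490 kN.
Bearing (1.2 l_c t F_u ≤ 2.4 d t F_u): upper limit = 2.4·27·14·470 / 1000 = 426.4 kN.
  Edge l_c = 60 − 30/2 = 45 → r_n = 355.3 kN; interior l_c = 90 − 30 = 60 → r_n = 426.4 kN.
  R_n,bearing = 1·355.3 + 2·426.4 = 1208 kN → 0.75 × 1208 = 906 kN.
Bearing governs: 906 kN.

906 kN (bearing governs)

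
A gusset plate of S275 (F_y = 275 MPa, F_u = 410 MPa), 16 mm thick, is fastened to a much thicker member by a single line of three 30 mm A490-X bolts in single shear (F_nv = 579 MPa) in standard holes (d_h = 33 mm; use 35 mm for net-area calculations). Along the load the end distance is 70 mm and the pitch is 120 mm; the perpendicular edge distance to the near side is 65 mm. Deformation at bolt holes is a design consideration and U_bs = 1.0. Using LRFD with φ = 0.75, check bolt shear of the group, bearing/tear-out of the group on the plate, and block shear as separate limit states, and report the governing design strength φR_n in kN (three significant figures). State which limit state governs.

Bolt shear: A_b = π·30²/4 = 706.9 mm²; R_n = 579 × 706.9 × 3 × 1 / 1000 = 1228 kN → 0.75 × 1228 = 921 kN.
Bearing: edge l_c = 53.5, r_n = 421.2 kN; interior l_c = 87, r_n = 472.3 kN; R_n = 421.2 + 2·472.3 = 1366 kN → 1020 kN.
Block shear: A_gv = 4960, A_nv = 3560, A_nt = 760 mm²; R_n = min(0.6F_uA_nv, 0.6F_yA_gv) + U_bs·F_u·A_nt = 1130 kN → 848 kN.
Block shear governs: 848 kN.

848 kN (block shear governs)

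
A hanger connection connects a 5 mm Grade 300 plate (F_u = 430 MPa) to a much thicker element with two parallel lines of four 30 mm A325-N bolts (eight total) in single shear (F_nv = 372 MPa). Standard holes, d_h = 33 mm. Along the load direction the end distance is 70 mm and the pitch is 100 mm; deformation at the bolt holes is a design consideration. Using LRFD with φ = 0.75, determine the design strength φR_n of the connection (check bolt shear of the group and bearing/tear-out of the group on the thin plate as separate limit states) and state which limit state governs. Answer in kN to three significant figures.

904 kN (bearing governs)

Bolt shear: A_b = π·30²/4 = 706.9 mm²; R_n = 372 × 706.9 × 8 × 1 / 1000 = 2104 kN → 0.75 × 2104 = 1580 kN.
Bearing (1.2 l_c t F_u ≤ 2.4 d t F_u): upper limit = 2.4·30·5·430 / 1000 = 154.8 kN.
  Edge l_c = 70 − 33/2 = 53.5 → r_n = 138 kN; interior l_c = 100 − 33 = 67 → r_n = 154.8 kN.
  R_n,bearing = 2·138 + 6·154.8 = 1205 kN → 0.75 × 1205 = 904 kN.
Bearing governs: 904 kN.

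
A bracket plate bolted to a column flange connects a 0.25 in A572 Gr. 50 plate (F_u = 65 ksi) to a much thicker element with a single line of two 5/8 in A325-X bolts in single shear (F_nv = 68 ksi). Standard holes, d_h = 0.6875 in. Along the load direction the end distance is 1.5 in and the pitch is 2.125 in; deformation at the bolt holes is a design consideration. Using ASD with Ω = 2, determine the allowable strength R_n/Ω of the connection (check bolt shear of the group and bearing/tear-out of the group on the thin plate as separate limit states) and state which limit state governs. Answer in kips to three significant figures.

Bolt shear: A_b = π·0.625²/4 = 0.3068 in²; R_n = 68 × 0.3068 × 2 × 1 = 41.72 kips → 41.72 / 2 = 20.9 kips.
Bearing (1.2 l_c t F_u ≤ 2.4 d t F_u): upper limit = 2.4·0.625·0.25·65 = 24.38 kips.
  Edge l_c = 1.5 − 0.6875/2 = 1.156 → r_n = 22.55 kips; interior l_c = 2.125 − 0.6875 = 1.438 → r_n = 24.38 kips.
  R_n,bearing = 1·22.55 + 1·24.38 = 46.92 kips → 46.92 / 2 = 23.5 kips.
Bolt shear governs: 20.9 kips.

20.9 kips (bolt shear governs)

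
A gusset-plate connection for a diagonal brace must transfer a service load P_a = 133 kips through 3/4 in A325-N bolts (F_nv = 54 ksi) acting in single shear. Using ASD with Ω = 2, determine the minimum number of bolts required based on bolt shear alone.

A_b = π·0.75²/4 = 0.4418 in².
Per-bolt allowable strength R_n/Ω = 54 × 0.4418 × 1 / 2 = 11.93 kips.
n ≥ 133 / 11.93 = 11.15 → use 12 bolts.

12 bolts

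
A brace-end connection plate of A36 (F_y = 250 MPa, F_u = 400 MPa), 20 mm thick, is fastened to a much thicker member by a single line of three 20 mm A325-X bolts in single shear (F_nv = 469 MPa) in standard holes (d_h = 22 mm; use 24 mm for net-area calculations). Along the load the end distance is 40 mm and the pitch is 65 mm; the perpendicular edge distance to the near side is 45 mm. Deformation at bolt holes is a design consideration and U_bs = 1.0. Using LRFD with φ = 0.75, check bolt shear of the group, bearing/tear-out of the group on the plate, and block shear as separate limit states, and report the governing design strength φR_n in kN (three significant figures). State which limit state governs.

332 kN (bolt shear governs)

Bolt shear: A_b = π·20²/4 = 314.2 mm²; R_n = 469 × 314.2 × 3 × 1 / 1000 = 442 kN → 0.75 × 442 = 332 kN.
Bearing: edge l_c = 29, r_n = 278.4 kN; interior l_c = 43, r_n = 384 kN; R_n = 278.4 + 2·384 = 1046 kN → 785 kN.
Block shear: A_gv = 3400, A_nv = 2200, A_nt = 660 mm²; R_n = min(0.6F_uA_nv, 0.6F_yA_gv) + U_bs·F_u·A_nt = 774 kN → 580 kN.
Bolt shear governs: 332 kN.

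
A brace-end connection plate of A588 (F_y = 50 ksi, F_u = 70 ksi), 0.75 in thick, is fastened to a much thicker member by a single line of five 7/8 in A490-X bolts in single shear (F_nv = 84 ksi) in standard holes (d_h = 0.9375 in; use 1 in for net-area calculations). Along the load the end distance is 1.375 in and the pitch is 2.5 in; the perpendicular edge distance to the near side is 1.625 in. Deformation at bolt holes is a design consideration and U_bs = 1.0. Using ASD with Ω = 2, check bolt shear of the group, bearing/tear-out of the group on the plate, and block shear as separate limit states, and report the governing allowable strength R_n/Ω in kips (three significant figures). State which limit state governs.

126 kips (bolt shear governs)

Bolt shear: A_b = π·0.875²/4 = 0.6013 in²; R_n = 84 × 0.6013 × 5 × 1 = 252.6 kips → 252.6 / 2 = 126 kips.
Bearing: edge l_c = 0.9062, r_n = 57.09 kips; interior l_c = 1.562, r_n = 98.44 kips; R_n = 57.09 + 4·98.44 = 450.8 kips → 225 kips.
Block shear: A_gv = 8.531, A_nv = 5.156, A_nt = 0.8438 in²; R_n = min(0.6F_uA_nv, 0.6F_yA_gv) + U_bs·F_u·A_nt = 275.6 kips → 138 kips.
Bolt shear governs: 126 kips.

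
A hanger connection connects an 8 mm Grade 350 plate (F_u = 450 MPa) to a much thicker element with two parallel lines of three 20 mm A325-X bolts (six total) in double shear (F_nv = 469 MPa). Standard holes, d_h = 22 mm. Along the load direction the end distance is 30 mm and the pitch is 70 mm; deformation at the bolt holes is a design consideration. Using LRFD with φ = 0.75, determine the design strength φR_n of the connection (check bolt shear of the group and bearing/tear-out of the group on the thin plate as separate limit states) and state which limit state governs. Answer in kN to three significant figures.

Bolt shear: A_b = π·20²/4 = 314.2 mm²; R_n = 469 × 314.2 × 6 × 2 / 1000 = 1768 kN → 0.75 × 1768 = 1330 kN.
Bearing (1.2 l_c t F_u ≤ 2.4 d t F_u): upper limit = 2.4·20·8·450 / 1000 = 172.8 kN.
  Edge l_c = 30 − 22/2 = 19 → r_n = 82.08 kN; interior l_c = 70 − 22 = 48 → r_n = 172.8 kN.
  R_n,bearing = 2·82.08 + 4·172.8 = 855.4 kN → 0.75 × 855.4 = 642 kN.
Bearing governs: 642 kN.

642 kN (bearing governs)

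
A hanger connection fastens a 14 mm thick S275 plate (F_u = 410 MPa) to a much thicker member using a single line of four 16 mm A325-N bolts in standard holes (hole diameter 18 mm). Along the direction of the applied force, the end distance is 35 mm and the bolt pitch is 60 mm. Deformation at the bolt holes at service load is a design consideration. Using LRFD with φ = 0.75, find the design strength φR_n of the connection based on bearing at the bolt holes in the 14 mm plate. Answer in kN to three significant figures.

Per bolt r_n = 1.2 l_c t F_u ≤ 2.4 d t F_u; upper limit = 2.4 × 16 × 14 × 410 / 1000 = 220.4 kN.
Edge bolt: l_c = 35 − 18/2 = 26 mm → 1.2 × 26 × 14 × 410 / 1000 = 179.1 → r_n = 179.1 kN.
Interior bolts: l_c = 60 − 18 = 42 mm → 1.2 × 42 × 14 × 410 / 1000 = 289.3 → r_n = 220.4 kN.
R_n = 1 × 179.1 + 3 × 220.4 = 840.3 kN.
Design strength φR_n = 0.75 × 840.3 = 630 kN.

630 kN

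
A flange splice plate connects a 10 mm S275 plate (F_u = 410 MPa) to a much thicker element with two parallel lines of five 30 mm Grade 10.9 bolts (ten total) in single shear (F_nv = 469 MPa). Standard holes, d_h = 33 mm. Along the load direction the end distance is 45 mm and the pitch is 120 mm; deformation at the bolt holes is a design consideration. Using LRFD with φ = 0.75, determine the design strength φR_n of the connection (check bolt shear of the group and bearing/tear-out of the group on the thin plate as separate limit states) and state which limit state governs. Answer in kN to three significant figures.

1980 kN (bearing governs)

Bolt shear: A_b = π·30²/4 = 706.9 mm²; R_n = 469 × 706.9 × 10 × 1 / 1000 = 3315 kN → 0.75 × 3315 = 2490 kN.
Bearing (1.2 l_c t F_u ≤ 2.4 d t F_u): upper limit = 2.4·30·10·410 / 1000 = 295.2 kN.
  Edge l_c = 45 − 33/2 = 28.5 → r_n = 140.2 kN; interior l_c = 120 − 33 = 87 → r_n = 295.2 kN.
  R_n,bearing = 2·140.2 + 8·295.2 = 2642 kN → 0.75 × 2642 = 1980 kN.
Bearing governs: 1980 kN.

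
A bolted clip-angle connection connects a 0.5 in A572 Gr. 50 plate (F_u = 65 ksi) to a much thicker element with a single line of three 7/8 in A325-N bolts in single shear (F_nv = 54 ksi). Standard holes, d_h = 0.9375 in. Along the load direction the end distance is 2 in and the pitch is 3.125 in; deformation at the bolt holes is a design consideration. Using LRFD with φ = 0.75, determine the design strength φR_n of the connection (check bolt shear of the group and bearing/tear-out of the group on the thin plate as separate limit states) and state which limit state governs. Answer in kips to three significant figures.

73.1 kips (bolt shear governs)

Bolt shear: A_b = π·0.875²/4 = 0.6013 in²; R_n = 54 × 0.6013 × 3 × 1 = 97.41 kips → 0.75 × 97.41 = 73.1 kips.
Bearing (1.2 l_c t F_u ≤ 2.4 d t F_u): upper limit = 2.4·0.875·0.5·65 = 68.25 kips.
  Edge l_c = 2 − 0.9375/2 = 1.531 → r_n = 59.72 kips; interior l_c = 3.125 − 0.9375 = 2.188 → r_n = 68.25 kips.
  R_n,bearing = 1·59.72 + 2·68.25 = 196.2 kips → 0.75 × 196.2 = 147 kips.
Bolt shear governs: 73.1 kips.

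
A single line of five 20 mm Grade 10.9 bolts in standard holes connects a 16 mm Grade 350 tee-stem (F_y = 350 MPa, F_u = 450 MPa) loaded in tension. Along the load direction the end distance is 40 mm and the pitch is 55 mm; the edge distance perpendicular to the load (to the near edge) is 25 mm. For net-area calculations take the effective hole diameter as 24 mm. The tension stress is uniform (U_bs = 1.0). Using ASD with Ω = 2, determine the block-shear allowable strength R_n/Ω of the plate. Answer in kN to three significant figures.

Shear plane L_v = 40 + 4·55 = 260 mm; A_gv = 260 × 16 = 4160 mm².
A_nv = (260 − 4.5·24) × 16 = 2432 mm².
A_nt = (25 − 0.5·24) × 16 = 208 mm².
0.6 F_u A_nv = 656.6 kN; 0.6 F_y A_gv = 873.6 kN → shear rupture governs the shear term.
R_n = 656.6 + 1.0 × 450 × 208 / 1000 = 750.2 kN.
Allowable strength R_n/Ω = 750.2 / 2 = 375 kN.

375 kN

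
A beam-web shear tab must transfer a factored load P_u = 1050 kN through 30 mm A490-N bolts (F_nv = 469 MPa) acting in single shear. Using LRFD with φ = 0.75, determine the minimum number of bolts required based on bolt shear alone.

5 bolts

A_b = π·30²/4 = 706.9 mm².
Per-bolt design strength φR_n = 0.75 × 469 × 706.9 × 1 / 1000 = 248.6 kN.
n ≥ 1050 / 248.6 = 4.223 → use 5 bolts.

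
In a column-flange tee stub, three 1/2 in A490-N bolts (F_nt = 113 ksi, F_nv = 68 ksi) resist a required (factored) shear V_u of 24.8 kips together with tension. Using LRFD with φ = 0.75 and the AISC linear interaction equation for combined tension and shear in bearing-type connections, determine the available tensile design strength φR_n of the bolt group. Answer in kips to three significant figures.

23.7 kips

A_b = π·0.5²/4 = 0.1963 in²; f_rv = 24.8 / (3 × 0.1963) = 42.1 ksi.
F'_nt = 1.3 F_nt − (F_nt / φF_nv) f_rv = 1.3·113 − (113/(0.75·68))·42.1 = 53.62 ksi, capped at F_nt → F'_nt = 53.62 ksi.
R_n = F'_nt · A_b · n = 53.62 × 0.1963 × 3 = 31.58 kips.
Design strength φR_n = 0.75 × 31.58 = 23.7 kips.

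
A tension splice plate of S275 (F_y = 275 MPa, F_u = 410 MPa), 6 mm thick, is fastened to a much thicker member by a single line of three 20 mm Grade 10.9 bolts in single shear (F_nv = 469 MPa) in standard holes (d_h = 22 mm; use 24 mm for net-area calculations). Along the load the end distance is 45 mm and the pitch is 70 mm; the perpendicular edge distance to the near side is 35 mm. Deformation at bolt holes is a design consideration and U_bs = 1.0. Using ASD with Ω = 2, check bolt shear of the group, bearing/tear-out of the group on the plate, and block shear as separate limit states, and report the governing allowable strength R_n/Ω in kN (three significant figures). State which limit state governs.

120 kN (block shear governs)

Bolt shear: A_b = π·20²/4 = 314.2 mm²; R_n = 469 × 314.2 × 3 × 1 / 1000 = 442 kN → 442 / 2 = 221 kN.
Bearing: edge l_c = 34, r_n = 100.4 kN; interior l_c = 48, r_n = 118.1 kN; R_n = 100.4 + 2·118.1 = 336.5 kN → 168 kN.
Block shear: A_gv = 1110, A_nv = 750, A_nt = 138 mm²; R_n = min(0.6F_uA_nv, 0.6F_yA_gv) + U_bs·F_u·A_nt = 239.7 kN → 120 kN.
Block shear governs: 120 kN.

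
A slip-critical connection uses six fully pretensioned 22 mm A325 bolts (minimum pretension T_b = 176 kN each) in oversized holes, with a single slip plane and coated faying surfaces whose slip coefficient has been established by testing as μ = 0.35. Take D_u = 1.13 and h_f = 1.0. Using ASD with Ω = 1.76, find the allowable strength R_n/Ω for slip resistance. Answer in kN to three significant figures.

237 kN

R_n = μ · D_u · h_f · T_b · n_s · n_b = 0.35 × 1.13 × 1.0 × 176 × 1 × 6 = 417.6 kN.
Allowable strength R_n/Ω = 417.6 / 1.76 = 237 kN.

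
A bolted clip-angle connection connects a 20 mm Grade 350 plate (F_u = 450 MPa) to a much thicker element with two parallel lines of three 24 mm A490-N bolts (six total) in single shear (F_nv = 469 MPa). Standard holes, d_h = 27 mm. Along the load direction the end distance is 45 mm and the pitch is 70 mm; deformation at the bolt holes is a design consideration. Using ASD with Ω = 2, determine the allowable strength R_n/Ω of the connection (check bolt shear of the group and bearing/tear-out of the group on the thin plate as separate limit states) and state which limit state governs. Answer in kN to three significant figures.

Bolt shear: A_b = π·24²/4 = 452.4 mm²; R_n = 469 × 452.4 × 6 × 1 / 1000 = 1273 kN → 1273 / 2 = 637 kN.
Bearing (1.2 l_c t F_u ≤ 2.4 d t F_u): upper limit = 2.4·24·20·450 / 1000 = 518.4 kN.
  Edge l_c = 45 − 27/2 = 31.5 → r_n = 340.2 kN; interior l_c = 70 − 27 = 43 → r_n = 464.4 kN.
  R_n,bearing = 2·340.2 + 4·464.4 = 2538 kN → 2538 / 2 = 1270 kN.
Bolt shear governs: 637 kN.

637 kN (bolt shear governs)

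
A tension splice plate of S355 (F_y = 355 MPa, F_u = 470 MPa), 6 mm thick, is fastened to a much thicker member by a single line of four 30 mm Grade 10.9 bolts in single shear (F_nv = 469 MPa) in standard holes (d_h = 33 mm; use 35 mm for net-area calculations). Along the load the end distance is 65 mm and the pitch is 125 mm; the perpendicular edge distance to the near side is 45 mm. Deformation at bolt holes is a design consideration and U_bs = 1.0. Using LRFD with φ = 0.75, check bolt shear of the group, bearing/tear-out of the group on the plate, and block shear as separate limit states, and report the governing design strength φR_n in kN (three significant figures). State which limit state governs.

461 kN (block shear governs)

Bolt shear: A_b = π·30²/4 = 706.9 mm²; R_n = 469 × 706.9 × 4 × 1 / 1000 = 1326 kN → 0.75 × 1326 = 995 kN.
Bearing: edge l_c = 48.5, r_n = 164.1 kN; interior l_c = 92, r_n = 203 kN; R_n = 164.1 + 3·203 = 773.2 kN → 580 kN.
Block shear: A_gv = 2640, A_nv = 1905, A_nt = 165 mm²; R_n = min(0.6F_uA_nv, 0.6F_yA_gv) + U_bs·F_u·A_nt = 614.8 kN → 461 kN.
Block shear governs: 461 kN.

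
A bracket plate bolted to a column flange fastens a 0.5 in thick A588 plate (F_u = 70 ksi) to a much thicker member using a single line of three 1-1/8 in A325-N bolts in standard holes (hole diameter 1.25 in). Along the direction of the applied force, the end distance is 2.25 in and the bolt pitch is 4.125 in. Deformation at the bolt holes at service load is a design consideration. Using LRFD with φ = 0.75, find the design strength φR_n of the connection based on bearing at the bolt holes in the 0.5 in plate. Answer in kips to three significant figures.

193 kips

Per bolt r_n = 1.2 l_c t F_u ≤ 2.4 d t F_u; upper limit = 2.4 × 1.125 × 0.5 × 70 = 94.5 kips.
Edge bolt: l_c = 2.25 − 1.25/2 = 1.625 in → 1.2 × 1.625 × 0.5 × 70 = 68.25 → r_n = 68.25 kips.
Interior bolts: l_c = 4.125 − 1.25 = 2.875 in → 1.2 × 2.875 × 0.5 × 70 = 120.7 → r_n = 94.5 kips.
R_n = 1 × 68.25 + 2 × 94.5 = 257.2 kips.
Design strength φR_n = 0.75 × 257.2 = 193 kips.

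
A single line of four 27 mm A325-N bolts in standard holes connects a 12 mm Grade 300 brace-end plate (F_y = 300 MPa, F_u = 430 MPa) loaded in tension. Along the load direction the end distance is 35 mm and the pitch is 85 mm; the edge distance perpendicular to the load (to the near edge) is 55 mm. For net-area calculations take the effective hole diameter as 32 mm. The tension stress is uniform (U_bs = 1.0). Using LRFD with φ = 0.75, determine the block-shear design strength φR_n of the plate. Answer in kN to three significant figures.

Shear plane L_v = 35 + 3·85 = 290 mm; A_gv = 290 × 12 = 3480 mm².
A_nv = (290 − 3.5·32) × 12 = 2136 mm².
A_nt = (55 − 0.5·32) × 12 = 468 mm².
0.6 F_u A_nv = 551.1 kN; 0.6 F_y A_gv = 626.4 kN → shear rupture governs the shear term.
R_n = 551.1 + 1.0 × 430 × 468 / 1000 = 752.3 kN.
Design strength φR_n = 0.75 × 752.3 = 564 kN.

564 kN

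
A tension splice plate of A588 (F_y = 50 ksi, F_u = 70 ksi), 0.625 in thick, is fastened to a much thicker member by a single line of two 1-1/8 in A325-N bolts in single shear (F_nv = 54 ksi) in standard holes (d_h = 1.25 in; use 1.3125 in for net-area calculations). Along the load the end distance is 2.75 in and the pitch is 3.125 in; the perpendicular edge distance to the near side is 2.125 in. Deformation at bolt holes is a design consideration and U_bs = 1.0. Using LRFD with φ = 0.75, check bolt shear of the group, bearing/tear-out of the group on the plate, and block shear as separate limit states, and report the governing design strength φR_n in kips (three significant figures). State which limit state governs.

80.5 kips (bolt shear governs)

Bolt shear: A_b = π·1.125²/4 = 0.994 in²; R_n = 54 × 0.994 × 2 × 1 = 107.4 kips → 0.75 × 107.4 = 80.5 kips.
Bearing: edge l_c = 2.125, r_n = 111.6 kips; interior l_c = 1.875, r_n = 98.44 kips; R_n = 111.6 + 1·98.44 = 210 kips → 158 kips.
Block shear: A_gv = 3.672, A_nv = 2.441, A_nt = 0.918 in²; R_n = min(0.6F_uA_nv, 0.6F_yA_gv) + U_bs·F_u·A_nt = 166.8 kips → 125 kips.
Bolt shear governs: 80.5 kips.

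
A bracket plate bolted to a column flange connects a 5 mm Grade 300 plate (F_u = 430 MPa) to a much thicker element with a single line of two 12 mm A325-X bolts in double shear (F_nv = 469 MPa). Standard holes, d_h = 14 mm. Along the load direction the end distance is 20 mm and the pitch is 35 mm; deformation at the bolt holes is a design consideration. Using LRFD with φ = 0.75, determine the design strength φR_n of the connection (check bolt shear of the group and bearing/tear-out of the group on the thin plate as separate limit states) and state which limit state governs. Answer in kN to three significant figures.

Bolt shear: A_b = π·12²/4 = 113.1 mm²; R_n = 469 × 113.1 × 2 × 2 / 1000 = 212.2 kN → 0.75 × 212.2 = 159 kN.
Bearing (1.2 l_c t F_u ≤ 2.4 d t F_u): upper limit = 2.4·12·5·430 / 1000 = 61.92 kN.
  Edge l_c = 20 − 14/2 = 13 → r_n = 33.54 kN; interior l_c = 35 − 14 = 21 → r_n = 54.18 kN.
  R_n,bearing = 1·33.54 + 1·54.18 = 87.72 kN → 0.75 × 87.72 = 65.8 kN.
Bearing governs: 65.8 kN.

65.8 kN (bearing governs)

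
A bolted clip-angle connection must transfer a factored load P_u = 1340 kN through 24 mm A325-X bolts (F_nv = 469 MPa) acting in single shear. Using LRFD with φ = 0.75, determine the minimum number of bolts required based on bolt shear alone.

A_b = π·24²/4 = 452.4 mm².
Per-bolt design strength φR_n = 0.75 × 469 × 452.4 × 1 / 1000 = 159.1 kN.
n ≥ 1340 / 159.1 = 8.421 → use 9 bolts.

9 bolts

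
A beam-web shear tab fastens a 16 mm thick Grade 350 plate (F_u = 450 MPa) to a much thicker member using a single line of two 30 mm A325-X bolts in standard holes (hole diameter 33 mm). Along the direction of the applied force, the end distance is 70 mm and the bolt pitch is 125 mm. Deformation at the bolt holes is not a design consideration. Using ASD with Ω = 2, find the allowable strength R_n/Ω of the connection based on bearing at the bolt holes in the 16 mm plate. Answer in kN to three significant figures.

613 kN

Per bolt r_n = 1.5 l_c t F_u ≤ 3.0 d t F_u; upper limit = 3.0 × 30 × 16 × 450 / 1000 = 648 kN.
Edge bolt: l_c = 70 − 33/2 = 53.5 mm → 1.5 × 53.5 × 16 × 450 / 1000 = 577.8 → r_n = 577.8 kN.
Interior bolts: l_c = 125 − 33 = 92 mm → 1.5 × 92 × 16 × 450 / 1000 = 993.6 → r_n = 648 kN.
R_n = 1 × 577.8 + 1 × 648 = 1226 kN.
Allowable strength R_n/Ω = 1226 / 2 = 613 kN.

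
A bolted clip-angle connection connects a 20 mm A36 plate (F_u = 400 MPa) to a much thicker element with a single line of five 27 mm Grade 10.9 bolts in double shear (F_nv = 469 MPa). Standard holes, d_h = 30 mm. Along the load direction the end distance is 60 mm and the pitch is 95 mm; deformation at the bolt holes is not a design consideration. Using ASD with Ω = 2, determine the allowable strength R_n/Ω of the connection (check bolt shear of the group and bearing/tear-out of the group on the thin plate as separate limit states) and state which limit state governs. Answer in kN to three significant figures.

Bolt shear: A_b = π·27²/4 = 572.6 mm²; R_n = 469 × 572.6 × 5 × 2 / 1000 = 2685 kN → 2685 / 2 = 1340 kN.
Bearing (1.5 l_c t F_u ≤ 3.0 d t F_u): upper limit = 3.0·27·20·400 / 1000 = 648 kN.
  Edge l_c = 60 − 30/2 = 45 → r_n = 540 kN; interior l_c = 95 − 30 = 65 → r_n = 648 kN.
  R_n,bearing = 1·540 + 4·648 = 3132 kN → 3132 / 2 = 1570 kN.
Bolt shear governs: 1340 kN.

1340 kN (bolt shear governs)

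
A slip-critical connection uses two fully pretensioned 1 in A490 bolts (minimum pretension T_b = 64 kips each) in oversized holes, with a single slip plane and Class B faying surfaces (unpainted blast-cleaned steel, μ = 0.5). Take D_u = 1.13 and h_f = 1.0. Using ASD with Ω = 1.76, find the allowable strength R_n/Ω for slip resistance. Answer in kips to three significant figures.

R_n = μ · D_u · h_f · T_b · n_s · n_b = 0.5 × 1.13 × 1.0 × 64 × 1 × 2 = 72.32 kips.
Allowable strength R_n/Ω = 72.32 / 1.76 = 41.1 kips.

41.1 kips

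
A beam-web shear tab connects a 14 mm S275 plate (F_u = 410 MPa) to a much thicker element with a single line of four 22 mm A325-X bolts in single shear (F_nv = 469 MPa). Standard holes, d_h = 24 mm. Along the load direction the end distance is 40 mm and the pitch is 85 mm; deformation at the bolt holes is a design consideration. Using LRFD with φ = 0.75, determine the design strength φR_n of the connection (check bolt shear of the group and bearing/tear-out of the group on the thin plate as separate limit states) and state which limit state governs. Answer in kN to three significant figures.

535 kN (bolt shear governs)

Bolt shear: A_b = π·22²/4 = 380.1 mm²; R_n = 469 × 380.1 × 4 × 1 / 1000 = 713.1 kN → 0.75 × 713.1 = 535 kN.
Bearing (1.2 l_c t F_u ≤ 2.4 d t F_u): upper limit = 2.4·22·14·410 / 1000 = 303.1 kN.
  Edge l_c = 40 − 24/2 = 28 → r_n = 192.9 kN; interior l_c = 85 − 24 = 61 → r_n = 303.1 kN.
  R_n,bearing = 1·192.9 + 3·303.1 = 1102 kN → 0.75 × 1102 = 827 kN.
Bolt shear governs: 535 kN.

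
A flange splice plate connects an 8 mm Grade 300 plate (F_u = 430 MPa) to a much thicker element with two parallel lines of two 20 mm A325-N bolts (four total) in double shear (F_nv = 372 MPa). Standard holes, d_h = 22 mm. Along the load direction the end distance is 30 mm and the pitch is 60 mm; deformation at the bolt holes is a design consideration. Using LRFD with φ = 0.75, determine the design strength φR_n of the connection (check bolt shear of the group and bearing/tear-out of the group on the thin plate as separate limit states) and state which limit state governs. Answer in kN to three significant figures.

Bolt shear: A_b = π·20²/4 = 314.2 mm²; R_n = 372 × 314.2 × 4 × 2 / 1000 = 934.9 kN → 0.75 × 934.9 = 701 kN.
Bearing (1.2 l_c t F_u ≤ 2.4 d t F_u): upper limit = 2.4·20·8·430 / 1000 = 165.1 kN.
  Edge l_c = 30 − 22/2 = 19 → r_n = 78.43 kN; interior l_c = 60 − 22 = 38 → r_n = 156.9 kN.
  R_n,bearing = 2·78.43 + 2·156.9 = 470.6 kN → 0.75 × 470.6 = 353 kN.
Bearing governs: 353 kN.

353 kN (bearing governs)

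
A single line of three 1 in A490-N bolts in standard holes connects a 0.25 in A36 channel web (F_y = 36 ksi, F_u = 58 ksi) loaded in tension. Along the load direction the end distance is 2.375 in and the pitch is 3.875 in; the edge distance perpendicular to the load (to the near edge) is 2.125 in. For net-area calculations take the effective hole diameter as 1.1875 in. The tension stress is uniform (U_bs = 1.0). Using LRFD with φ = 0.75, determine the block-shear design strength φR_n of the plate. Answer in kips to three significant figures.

57.7 kips

Shear plane L_v = 2.375 + 2·3.875 = 10.12 in; A_gv = 10.12 × 0.25 = 2.531 in².
A_nv = (10.12 − 2.5·1.1875) × 0.25 = 1.789 in².
A_nt = (2.125 − 0.5·1.1875) × 0.25 = 0.3828 in².
0.6 F_u A_nv = 62.26 kips; 0.6 F_y A_gv = 54.67 kips → shear yielding governs the shear term.
R_n = 54.67 + 1.0 × 58 × 0.3828 = 76.88 kips.
Design strength φR_n = 0.75 × 76.88 = 57.7 kips.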